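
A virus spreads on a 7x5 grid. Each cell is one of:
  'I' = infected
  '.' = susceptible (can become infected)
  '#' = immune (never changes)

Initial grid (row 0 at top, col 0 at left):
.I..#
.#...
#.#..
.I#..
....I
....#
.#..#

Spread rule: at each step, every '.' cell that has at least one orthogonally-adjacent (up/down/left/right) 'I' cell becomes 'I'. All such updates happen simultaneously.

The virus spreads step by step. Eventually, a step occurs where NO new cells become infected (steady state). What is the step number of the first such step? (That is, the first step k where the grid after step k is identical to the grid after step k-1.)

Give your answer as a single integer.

Step 0 (initial): 3 infected
Step 1: +7 new -> 10 infected
Step 2: +9 new -> 19 infected
Step 3: +6 new -> 25 infected
Step 4: +2 new -> 27 infected
Step 5: +0 new -> 27 infected

Answer: 5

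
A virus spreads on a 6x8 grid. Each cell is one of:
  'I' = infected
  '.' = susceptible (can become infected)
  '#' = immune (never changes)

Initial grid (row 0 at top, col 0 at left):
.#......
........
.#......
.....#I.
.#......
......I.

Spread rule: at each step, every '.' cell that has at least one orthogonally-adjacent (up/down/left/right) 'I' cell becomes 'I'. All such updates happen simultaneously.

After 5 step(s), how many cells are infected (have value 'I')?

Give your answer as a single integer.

Step 0 (initial): 2 infected
Step 1: +5 new -> 7 infected
Step 2: +6 new -> 13 infected
Step 3: +6 new -> 19 infected
Step 4: +7 new -> 26 infected
Step 5: +6 new -> 32 infected

Answer: 32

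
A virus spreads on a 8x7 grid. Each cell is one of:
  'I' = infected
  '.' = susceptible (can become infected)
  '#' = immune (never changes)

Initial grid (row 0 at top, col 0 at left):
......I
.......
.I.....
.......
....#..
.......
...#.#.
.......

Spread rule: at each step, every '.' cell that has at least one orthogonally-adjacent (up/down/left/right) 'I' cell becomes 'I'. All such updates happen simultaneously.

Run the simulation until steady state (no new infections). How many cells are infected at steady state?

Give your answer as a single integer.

Step 0 (initial): 2 infected
Step 1: +6 new -> 8 infected
Step 2: +10 new -> 18 infected
Step 3: +12 new -> 30 infected
Step 4: +7 new -> 37 infected
Step 5: +6 new -> 43 infected
Step 6: +5 new -> 48 infected
Step 7: +3 new -> 51 infected
Step 8: +2 new -> 53 infected
Step 9: +0 new -> 53 infected

Answer: 53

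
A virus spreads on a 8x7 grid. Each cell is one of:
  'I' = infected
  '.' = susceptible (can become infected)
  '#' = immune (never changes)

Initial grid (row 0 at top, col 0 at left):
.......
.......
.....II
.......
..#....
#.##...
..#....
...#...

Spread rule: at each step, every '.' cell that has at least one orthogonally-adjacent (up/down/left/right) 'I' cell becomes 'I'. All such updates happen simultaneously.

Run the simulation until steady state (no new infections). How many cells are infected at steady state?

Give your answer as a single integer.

Step 0 (initial): 2 infected
Step 1: +5 new -> 7 infected
Step 2: +7 new -> 14 infected
Step 3: +7 new -> 21 infected
Step 4: +8 new -> 29 infected
Step 5: +7 new -> 36 infected
Step 6: +6 new -> 42 infected
Step 7: +3 new -> 45 infected
Step 8: +1 new -> 46 infected
Step 9: +2 new -> 48 infected
Step 10: +2 new -> 50 infected
Step 11: +0 new -> 50 infected

Answer: 50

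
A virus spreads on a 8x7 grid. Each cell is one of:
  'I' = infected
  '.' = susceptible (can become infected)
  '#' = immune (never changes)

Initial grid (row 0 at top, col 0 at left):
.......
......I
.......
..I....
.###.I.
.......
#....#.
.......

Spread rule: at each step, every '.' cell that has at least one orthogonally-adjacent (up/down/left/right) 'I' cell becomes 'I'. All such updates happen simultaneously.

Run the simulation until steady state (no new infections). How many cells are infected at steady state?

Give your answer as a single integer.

Step 0 (initial): 3 infected
Step 1: +10 new -> 13 infected
Step 2: +11 new -> 24 infected
Step 3: +10 new -> 34 infected
Step 4: +8 new -> 42 infected
Step 5: +5 new -> 47 infected
Step 6: +2 new -> 49 infected
Step 7: +1 new -> 50 infected
Step 8: +1 new -> 51 infected
Step 9: +0 new -> 51 infected

Answer: 51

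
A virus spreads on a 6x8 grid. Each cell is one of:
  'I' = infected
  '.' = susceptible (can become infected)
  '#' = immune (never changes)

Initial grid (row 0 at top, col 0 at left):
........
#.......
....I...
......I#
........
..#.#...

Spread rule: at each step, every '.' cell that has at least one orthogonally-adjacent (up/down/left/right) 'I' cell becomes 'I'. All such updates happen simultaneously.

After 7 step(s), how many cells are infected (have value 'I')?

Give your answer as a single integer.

Step 0 (initial): 2 infected
Step 1: +7 new -> 9 infected
Step 2: +11 new -> 20 infected
Step 3: +10 new -> 30 infected
Step 4: +7 new -> 37 infected
Step 5: +3 new -> 40 infected
Step 6: +3 new -> 43 infected
Step 7: +1 new -> 44 infected

Answer: 44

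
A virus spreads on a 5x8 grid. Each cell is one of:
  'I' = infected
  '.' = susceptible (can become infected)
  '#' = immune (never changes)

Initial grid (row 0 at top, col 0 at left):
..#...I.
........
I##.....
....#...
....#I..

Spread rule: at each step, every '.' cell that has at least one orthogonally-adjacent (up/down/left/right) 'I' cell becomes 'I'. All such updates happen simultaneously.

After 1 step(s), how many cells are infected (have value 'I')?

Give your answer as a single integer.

Step 0 (initial): 3 infected
Step 1: +7 new -> 10 infected

Answer: 10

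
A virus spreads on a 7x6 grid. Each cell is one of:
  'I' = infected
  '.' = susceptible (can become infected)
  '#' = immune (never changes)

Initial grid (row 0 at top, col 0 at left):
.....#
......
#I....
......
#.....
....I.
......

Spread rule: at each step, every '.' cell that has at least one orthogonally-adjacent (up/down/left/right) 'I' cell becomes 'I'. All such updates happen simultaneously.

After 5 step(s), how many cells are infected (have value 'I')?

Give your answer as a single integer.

Answer: 39

Derivation:
Step 0 (initial): 2 infected
Step 1: +7 new -> 9 infected
Step 2: +13 new -> 22 infected
Step 3: +9 new -> 31 infected
Step 4: +5 new -> 36 infected
Step 5: +3 new -> 39 infected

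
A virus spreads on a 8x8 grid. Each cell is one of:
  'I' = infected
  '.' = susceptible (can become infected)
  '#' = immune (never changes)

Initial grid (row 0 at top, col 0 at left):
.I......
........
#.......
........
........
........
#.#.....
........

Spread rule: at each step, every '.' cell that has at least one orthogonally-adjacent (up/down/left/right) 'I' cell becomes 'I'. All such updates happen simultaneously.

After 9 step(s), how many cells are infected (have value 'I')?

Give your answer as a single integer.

Step 0 (initial): 1 infected
Step 1: +3 new -> 4 infected
Step 2: +4 new -> 8 infected
Step 3: +4 new -> 12 infected
Step 4: +6 new -> 18 infected
Step 5: +7 new -> 25 infected
Step 6: +8 new -> 33 infected
Step 7: +6 new -> 39 infected
Step 8: +7 new -> 46 infected
Step 9: +5 new -> 51 infected

Answer: 51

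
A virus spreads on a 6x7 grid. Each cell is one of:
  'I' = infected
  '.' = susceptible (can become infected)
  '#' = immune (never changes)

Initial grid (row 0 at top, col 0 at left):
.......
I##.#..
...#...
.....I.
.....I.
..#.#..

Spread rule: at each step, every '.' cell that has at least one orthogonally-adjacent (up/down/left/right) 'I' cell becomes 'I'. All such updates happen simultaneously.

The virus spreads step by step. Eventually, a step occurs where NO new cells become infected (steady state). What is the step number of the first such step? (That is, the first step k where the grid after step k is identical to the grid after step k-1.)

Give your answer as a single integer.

Step 0 (initial): 3 infected
Step 1: +8 new -> 11 infected
Step 2: +9 new -> 20 infected
Step 3: +9 new -> 29 infected
Step 4: +5 new -> 34 infected
Step 5: +2 new -> 36 infected
Step 6: +0 new -> 36 infected

Answer: 6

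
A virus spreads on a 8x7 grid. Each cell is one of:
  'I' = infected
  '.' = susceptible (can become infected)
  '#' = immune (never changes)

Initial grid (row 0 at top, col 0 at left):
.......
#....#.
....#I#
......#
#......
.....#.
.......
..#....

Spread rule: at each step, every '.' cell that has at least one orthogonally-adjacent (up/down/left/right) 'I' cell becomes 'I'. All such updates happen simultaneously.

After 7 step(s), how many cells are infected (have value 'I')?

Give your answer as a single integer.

Answer: 38

Derivation:
Step 0 (initial): 1 infected
Step 1: +1 new -> 2 infected
Step 2: +2 new -> 4 infected
Step 3: +3 new -> 7 infected
Step 4: +5 new -> 12 infected
Step 5: +7 new -> 19 infected
Step 6: +11 new -> 30 infected
Step 7: +8 new -> 38 infected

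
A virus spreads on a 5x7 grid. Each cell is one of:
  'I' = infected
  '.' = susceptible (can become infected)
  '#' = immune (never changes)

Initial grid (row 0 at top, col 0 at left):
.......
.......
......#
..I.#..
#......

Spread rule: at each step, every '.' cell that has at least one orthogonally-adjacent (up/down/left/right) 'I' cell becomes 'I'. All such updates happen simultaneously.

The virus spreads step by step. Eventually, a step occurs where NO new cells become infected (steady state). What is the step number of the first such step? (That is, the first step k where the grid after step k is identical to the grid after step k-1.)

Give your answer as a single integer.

Step 0 (initial): 1 infected
Step 1: +4 new -> 5 infected
Step 2: +6 new -> 11 infected
Step 3: +6 new -> 17 infected
Step 4: +6 new -> 23 infected
Step 5: +5 new -> 28 infected
Step 6: +3 new -> 31 infected
Step 7: +1 new -> 32 infected
Step 8: +0 new -> 32 infected

Answer: 8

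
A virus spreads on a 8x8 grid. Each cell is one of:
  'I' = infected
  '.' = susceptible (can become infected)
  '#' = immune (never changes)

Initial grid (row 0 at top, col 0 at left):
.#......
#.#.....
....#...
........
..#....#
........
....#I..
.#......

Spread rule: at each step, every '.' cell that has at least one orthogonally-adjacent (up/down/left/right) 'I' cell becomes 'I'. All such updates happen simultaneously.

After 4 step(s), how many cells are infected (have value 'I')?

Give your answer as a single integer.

Step 0 (initial): 1 infected
Step 1: +3 new -> 4 infected
Step 2: +6 new -> 10 infected
Step 3: +7 new -> 17 infected
Step 4: +7 new -> 24 infected

Answer: 24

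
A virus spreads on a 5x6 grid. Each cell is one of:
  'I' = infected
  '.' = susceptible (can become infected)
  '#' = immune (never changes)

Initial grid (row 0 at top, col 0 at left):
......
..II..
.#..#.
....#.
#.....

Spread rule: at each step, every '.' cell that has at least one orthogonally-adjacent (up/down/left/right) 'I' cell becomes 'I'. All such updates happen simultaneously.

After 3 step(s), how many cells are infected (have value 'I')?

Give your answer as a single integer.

Answer: 21

Derivation:
Step 0 (initial): 2 infected
Step 1: +6 new -> 8 infected
Step 2: +6 new -> 14 infected
Step 3: +7 new -> 21 infected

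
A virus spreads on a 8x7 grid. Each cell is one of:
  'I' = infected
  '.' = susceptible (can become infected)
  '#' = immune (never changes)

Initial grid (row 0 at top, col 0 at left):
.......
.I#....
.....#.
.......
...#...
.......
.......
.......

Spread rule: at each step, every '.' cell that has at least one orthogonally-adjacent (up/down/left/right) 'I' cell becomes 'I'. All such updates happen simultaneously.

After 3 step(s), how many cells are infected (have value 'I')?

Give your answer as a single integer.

Step 0 (initial): 1 infected
Step 1: +3 new -> 4 infected
Step 2: +5 new -> 9 infected
Step 3: +5 new -> 14 infected

Answer: 14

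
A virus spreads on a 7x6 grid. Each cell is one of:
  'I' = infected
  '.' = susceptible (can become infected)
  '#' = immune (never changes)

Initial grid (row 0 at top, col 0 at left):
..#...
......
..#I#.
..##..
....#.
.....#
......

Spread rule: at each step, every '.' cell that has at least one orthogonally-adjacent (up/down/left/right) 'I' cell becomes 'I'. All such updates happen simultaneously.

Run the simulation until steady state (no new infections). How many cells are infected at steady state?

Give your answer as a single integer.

Answer: 35

Derivation:
Step 0 (initial): 1 infected
Step 1: +1 new -> 2 infected
Step 2: +3 new -> 5 infected
Step 3: +3 new -> 8 infected
Step 4: +5 new -> 13 infected
Step 5: +4 new -> 17 infected
Step 6: +4 new -> 21 infected
Step 7: +3 new -> 24 infected
Step 8: +4 new -> 28 infected
Step 9: +3 new -> 31 infected
Step 10: +2 new -> 33 infected
Step 11: +1 new -> 34 infected
Step 12: +1 new -> 35 infected
Step 13: +0 new -> 35 infected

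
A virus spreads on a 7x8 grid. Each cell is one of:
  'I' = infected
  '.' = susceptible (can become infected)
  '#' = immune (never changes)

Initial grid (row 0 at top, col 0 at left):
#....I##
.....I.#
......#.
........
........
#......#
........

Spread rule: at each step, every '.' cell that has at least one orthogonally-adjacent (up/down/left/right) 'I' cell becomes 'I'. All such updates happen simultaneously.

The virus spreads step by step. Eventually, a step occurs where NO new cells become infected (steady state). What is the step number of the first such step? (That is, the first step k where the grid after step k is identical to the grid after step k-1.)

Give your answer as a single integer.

Step 0 (initial): 2 infected
Step 1: +4 new -> 6 infected
Step 2: +4 new -> 10 infected
Step 3: +6 new -> 16 infected
Step 4: +8 new -> 24 infected
Step 5: +9 new -> 33 infected
Step 6: +6 new -> 39 infected
Step 7: +5 new -> 44 infected
Step 8: +3 new -> 47 infected
Step 9: +1 new -> 48 infected
Step 10: +1 new -> 49 infected
Step 11: +0 new -> 49 infected

Answer: 11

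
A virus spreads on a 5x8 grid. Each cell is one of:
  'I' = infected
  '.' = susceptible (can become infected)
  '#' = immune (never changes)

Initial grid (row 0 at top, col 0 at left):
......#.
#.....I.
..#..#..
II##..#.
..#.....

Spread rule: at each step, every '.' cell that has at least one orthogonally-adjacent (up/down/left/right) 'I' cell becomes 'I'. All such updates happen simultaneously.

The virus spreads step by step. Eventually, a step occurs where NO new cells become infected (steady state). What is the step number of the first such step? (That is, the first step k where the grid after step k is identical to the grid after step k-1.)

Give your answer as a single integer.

Answer: 7

Derivation:
Step 0 (initial): 3 infected
Step 1: +7 new -> 10 infected
Step 2: +5 new -> 15 infected
Step 3: +6 new -> 21 infected
Step 4: +6 new -> 27 infected
Step 5: +3 new -> 30 infected
Step 6: +2 new -> 32 infected
Step 7: +0 new -> 32 infected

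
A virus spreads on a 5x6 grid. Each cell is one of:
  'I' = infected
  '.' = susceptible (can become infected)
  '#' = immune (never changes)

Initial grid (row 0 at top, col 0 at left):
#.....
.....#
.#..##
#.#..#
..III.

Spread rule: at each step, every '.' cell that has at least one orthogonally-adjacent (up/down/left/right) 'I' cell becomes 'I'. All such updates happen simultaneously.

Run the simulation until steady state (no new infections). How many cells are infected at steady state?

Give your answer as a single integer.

Answer: 22

Derivation:
Step 0 (initial): 3 infected
Step 1: +4 new -> 7 infected
Step 2: +3 new -> 10 infected
Step 3: +2 new -> 12 infected
Step 4: +3 new -> 15 infected
Step 5: +3 new -> 18 infected
Step 6: +3 new -> 21 infected
Step 7: +1 new -> 22 infected
Step 8: +0 new -> 22 infected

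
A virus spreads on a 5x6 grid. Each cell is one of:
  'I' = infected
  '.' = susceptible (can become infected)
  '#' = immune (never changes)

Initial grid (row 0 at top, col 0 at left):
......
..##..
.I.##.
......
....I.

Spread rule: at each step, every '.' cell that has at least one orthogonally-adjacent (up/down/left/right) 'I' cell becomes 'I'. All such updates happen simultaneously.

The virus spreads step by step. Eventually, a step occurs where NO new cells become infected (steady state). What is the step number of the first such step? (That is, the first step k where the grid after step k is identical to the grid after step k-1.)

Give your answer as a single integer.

Answer: 6

Derivation:
Step 0 (initial): 2 infected
Step 1: +7 new -> 9 infected
Step 2: +8 new -> 17 infected
Step 3: +4 new -> 21 infected
Step 4: +2 new -> 23 infected
Step 5: +3 new -> 26 infected
Step 6: +0 new -> 26 infected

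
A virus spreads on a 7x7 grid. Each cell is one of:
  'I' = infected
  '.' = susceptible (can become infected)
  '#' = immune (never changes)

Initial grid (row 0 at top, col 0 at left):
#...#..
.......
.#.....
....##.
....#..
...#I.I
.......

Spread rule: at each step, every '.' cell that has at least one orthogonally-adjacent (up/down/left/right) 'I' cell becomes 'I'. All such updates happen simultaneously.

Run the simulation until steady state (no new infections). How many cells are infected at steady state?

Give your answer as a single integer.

Step 0 (initial): 2 infected
Step 1: +4 new -> 6 infected
Step 2: +4 new -> 10 infected
Step 3: +2 new -> 12 infected
Step 4: +4 new -> 16 infected
Step 5: +6 new -> 22 infected
Step 6: +7 new -> 29 infected
Step 7: +5 new -> 34 infected
Step 8: +3 new -> 37 infected
Step 9: +3 new -> 40 infected
Step 10: +2 new -> 42 infected
Step 11: +0 new -> 42 infected

Answer: 42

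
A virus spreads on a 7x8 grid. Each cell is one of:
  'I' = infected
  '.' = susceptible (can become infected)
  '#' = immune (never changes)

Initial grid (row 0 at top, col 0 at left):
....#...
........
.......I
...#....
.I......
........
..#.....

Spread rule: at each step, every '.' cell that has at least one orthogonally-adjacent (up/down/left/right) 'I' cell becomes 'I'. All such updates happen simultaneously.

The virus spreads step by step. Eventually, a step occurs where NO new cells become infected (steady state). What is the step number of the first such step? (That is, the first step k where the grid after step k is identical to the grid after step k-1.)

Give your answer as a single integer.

Step 0 (initial): 2 infected
Step 1: +7 new -> 9 infected
Step 2: +12 new -> 21 infected
Step 3: +12 new -> 33 infected
Step 4: +12 new -> 45 infected
Step 5: +6 new -> 51 infected
Step 6: +2 new -> 53 infected
Step 7: +0 new -> 53 infected

Answer: 7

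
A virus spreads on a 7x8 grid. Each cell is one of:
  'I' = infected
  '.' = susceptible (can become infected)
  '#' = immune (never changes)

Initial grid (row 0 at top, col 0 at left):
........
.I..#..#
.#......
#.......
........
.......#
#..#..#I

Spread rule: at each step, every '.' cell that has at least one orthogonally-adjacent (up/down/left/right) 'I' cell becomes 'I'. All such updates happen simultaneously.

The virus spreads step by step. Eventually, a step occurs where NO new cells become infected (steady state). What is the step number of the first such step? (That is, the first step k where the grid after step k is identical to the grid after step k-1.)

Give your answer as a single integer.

Answer: 10

Derivation:
Step 0 (initial): 2 infected
Step 1: +3 new -> 5 infected
Step 2: +5 new -> 10 infected
Step 3: +3 new -> 13 infected
Step 4: +5 new -> 18 infected
Step 5: +6 new -> 24 infected
Step 6: +9 new -> 33 infected
Step 7: +8 new -> 41 infected
Step 8: +4 new -> 45 infected
Step 9: +3 new -> 48 infected
Step 10: +0 new -> 48 infected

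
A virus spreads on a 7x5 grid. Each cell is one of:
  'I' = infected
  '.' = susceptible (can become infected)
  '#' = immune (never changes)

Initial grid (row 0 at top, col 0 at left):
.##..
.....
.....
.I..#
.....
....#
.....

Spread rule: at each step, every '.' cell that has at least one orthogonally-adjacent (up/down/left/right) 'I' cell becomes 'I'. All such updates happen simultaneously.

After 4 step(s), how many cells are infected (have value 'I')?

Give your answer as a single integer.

Answer: 26

Derivation:
Step 0 (initial): 1 infected
Step 1: +4 new -> 5 infected
Step 2: +7 new -> 12 infected
Step 3: +7 new -> 19 infected
Step 4: +7 new -> 26 infected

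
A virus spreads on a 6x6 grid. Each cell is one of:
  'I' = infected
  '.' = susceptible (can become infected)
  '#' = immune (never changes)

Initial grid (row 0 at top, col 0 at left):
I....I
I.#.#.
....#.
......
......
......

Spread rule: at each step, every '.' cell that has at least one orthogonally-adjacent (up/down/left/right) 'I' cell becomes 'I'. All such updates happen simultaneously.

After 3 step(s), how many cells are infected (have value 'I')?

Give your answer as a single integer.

Answer: 18

Derivation:
Step 0 (initial): 3 infected
Step 1: +5 new -> 8 infected
Step 2: +5 new -> 13 infected
Step 3: +5 new -> 18 infected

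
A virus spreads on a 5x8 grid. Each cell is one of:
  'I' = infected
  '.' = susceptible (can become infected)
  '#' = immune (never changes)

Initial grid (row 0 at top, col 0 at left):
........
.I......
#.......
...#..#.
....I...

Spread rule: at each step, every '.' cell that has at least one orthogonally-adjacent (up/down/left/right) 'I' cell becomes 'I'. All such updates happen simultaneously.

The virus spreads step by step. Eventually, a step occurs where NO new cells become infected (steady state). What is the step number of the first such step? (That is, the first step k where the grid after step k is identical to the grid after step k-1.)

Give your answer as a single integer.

Answer: 8

Derivation:
Step 0 (initial): 2 infected
Step 1: +7 new -> 9 infected
Step 2: +9 new -> 18 infected
Step 3: +8 new -> 26 infected
Step 4: +5 new -> 31 infected
Step 5: +3 new -> 34 infected
Step 6: +2 new -> 36 infected
Step 7: +1 new -> 37 infected
Step 8: +0 new -> 37 infected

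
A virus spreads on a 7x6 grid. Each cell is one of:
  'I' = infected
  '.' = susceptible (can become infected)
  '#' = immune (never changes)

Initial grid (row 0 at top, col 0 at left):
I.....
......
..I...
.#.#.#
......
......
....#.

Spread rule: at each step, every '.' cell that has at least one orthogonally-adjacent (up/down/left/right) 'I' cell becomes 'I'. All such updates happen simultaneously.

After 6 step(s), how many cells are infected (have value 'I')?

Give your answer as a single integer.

Answer: 37

Derivation:
Step 0 (initial): 2 infected
Step 1: +6 new -> 8 infected
Step 2: +6 new -> 14 infected
Step 3: +8 new -> 22 infected
Step 4: +7 new -> 29 infected
Step 5: +6 new -> 35 infected
Step 6: +2 new -> 37 infected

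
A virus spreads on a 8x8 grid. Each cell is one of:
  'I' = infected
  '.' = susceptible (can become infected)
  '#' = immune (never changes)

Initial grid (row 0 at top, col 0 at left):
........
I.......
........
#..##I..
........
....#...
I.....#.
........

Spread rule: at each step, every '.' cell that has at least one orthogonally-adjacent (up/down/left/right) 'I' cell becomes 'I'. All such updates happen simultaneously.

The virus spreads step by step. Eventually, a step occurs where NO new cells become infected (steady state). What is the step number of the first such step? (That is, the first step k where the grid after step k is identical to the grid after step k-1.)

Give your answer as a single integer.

Step 0 (initial): 3 infected
Step 1: +9 new -> 12 infected
Step 2: +14 new -> 26 infected
Step 3: +17 new -> 43 infected
Step 4: +11 new -> 54 infected
Step 5: +4 new -> 58 infected
Step 6: +1 new -> 59 infected
Step 7: +0 new -> 59 infected

Answer: 7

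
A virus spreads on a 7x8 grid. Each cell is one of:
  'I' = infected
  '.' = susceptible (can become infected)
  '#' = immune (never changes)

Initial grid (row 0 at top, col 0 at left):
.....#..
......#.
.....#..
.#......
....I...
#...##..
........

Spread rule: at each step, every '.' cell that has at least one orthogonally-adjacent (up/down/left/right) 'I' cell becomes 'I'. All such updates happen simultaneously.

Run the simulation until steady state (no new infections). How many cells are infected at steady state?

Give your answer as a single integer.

Step 0 (initial): 1 infected
Step 1: +3 new -> 4 infected
Step 2: +6 new -> 10 infected
Step 3: +9 new -> 19 infected
Step 4: +12 new -> 31 infected
Step 5: +8 new -> 39 infected
Step 6: +5 new -> 44 infected
Step 7: +3 new -> 47 infected
Step 8: +2 new -> 49 infected
Step 9: +0 new -> 49 infected

Answer: 49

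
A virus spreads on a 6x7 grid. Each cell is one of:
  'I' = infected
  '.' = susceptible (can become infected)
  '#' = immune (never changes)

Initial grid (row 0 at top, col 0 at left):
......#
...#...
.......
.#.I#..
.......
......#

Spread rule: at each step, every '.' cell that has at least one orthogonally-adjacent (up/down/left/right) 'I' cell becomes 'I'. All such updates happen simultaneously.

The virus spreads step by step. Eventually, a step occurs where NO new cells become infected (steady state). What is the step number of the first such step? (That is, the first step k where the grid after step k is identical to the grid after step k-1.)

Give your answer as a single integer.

Step 0 (initial): 1 infected
Step 1: +3 new -> 4 infected
Step 2: +5 new -> 9 infected
Step 3: +8 new -> 17 infected
Step 4: +11 new -> 28 infected
Step 5: +8 new -> 36 infected
Step 6: +1 new -> 37 infected
Step 7: +0 new -> 37 infected

Answer: 7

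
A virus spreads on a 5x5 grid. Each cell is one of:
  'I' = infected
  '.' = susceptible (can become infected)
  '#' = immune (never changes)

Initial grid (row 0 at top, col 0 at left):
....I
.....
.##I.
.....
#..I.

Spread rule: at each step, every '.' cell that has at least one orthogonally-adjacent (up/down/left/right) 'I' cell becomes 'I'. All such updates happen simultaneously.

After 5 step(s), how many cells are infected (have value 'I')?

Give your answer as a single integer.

Step 0 (initial): 3 infected
Step 1: +7 new -> 10 infected
Step 2: +5 new -> 15 infected
Step 3: +3 new -> 18 infected
Step 4: +3 new -> 21 infected
Step 5: +1 new -> 22 infected

Answer: 22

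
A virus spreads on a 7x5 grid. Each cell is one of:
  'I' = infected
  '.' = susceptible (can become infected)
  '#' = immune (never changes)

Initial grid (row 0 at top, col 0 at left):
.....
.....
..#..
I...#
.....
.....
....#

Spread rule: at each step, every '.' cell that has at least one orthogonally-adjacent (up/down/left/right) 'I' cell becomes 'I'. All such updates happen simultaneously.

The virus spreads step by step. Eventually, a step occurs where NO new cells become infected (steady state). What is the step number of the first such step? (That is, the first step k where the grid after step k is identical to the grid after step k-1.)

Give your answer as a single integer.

Answer: 8

Derivation:
Step 0 (initial): 1 infected
Step 1: +3 new -> 4 infected
Step 2: +5 new -> 9 infected
Step 3: +6 new -> 15 infected
Step 4: +6 new -> 21 infected
Step 5: +6 new -> 27 infected
Step 6: +4 new -> 31 infected
Step 7: +1 new -> 32 infected
Step 8: +0 new -> 32 infected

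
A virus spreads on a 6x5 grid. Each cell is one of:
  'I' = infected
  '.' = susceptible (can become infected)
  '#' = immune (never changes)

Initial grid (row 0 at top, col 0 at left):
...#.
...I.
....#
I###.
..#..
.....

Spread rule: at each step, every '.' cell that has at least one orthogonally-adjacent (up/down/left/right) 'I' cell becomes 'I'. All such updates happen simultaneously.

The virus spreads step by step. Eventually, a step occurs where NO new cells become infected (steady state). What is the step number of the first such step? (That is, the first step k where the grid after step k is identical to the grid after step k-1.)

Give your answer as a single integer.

Answer: 9

Derivation:
Step 0 (initial): 2 infected
Step 1: +5 new -> 7 infected
Step 2: +8 new -> 15 infected
Step 3: +3 new -> 18 infected
Step 4: +1 new -> 19 infected
Step 5: +1 new -> 20 infected
Step 6: +2 new -> 22 infected
Step 7: +1 new -> 23 infected
Step 8: +1 new -> 24 infected
Step 9: +0 new -> 24 infected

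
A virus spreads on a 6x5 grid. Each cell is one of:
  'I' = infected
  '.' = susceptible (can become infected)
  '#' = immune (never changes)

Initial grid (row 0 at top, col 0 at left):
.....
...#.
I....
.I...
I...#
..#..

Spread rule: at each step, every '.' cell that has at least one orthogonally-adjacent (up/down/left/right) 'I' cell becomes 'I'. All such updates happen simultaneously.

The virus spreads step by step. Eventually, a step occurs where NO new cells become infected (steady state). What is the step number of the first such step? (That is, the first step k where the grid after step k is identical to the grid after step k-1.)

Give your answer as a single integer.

Step 0 (initial): 3 infected
Step 1: +6 new -> 9 infected
Step 2: +6 new -> 15 infected
Step 3: +5 new -> 20 infected
Step 4: +3 new -> 23 infected
Step 5: +3 new -> 26 infected
Step 6: +1 new -> 27 infected
Step 7: +0 new -> 27 infected

Answer: 7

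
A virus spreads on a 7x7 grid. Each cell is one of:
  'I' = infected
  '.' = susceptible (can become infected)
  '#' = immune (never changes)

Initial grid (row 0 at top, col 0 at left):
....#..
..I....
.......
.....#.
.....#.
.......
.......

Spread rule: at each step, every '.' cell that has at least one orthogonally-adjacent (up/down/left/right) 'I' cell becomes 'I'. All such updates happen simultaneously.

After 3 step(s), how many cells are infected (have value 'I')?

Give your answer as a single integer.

Step 0 (initial): 1 infected
Step 1: +4 new -> 5 infected
Step 2: +7 new -> 12 infected
Step 3: +7 new -> 19 infected

Answer: 19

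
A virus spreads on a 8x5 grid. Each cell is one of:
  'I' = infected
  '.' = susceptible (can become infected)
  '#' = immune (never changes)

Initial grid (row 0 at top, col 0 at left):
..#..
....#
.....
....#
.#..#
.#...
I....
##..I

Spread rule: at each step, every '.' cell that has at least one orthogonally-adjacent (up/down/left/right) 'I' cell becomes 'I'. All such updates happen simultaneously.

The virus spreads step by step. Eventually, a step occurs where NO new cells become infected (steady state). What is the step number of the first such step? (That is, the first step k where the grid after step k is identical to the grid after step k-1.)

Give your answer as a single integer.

Step 0 (initial): 2 infected
Step 1: +4 new -> 6 infected
Step 2: +5 new -> 11 infected
Step 3: +3 new -> 14 infected
Step 4: +4 new -> 18 infected
Step 5: +4 new -> 22 infected
Step 6: +4 new -> 26 infected
Step 7: +4 new -> 30 infected
Step 8: +1 new -> 31 infected
Step 9: +1 new -> 32 infected
Step 10: +0 new -> 32 infected

Answer: 10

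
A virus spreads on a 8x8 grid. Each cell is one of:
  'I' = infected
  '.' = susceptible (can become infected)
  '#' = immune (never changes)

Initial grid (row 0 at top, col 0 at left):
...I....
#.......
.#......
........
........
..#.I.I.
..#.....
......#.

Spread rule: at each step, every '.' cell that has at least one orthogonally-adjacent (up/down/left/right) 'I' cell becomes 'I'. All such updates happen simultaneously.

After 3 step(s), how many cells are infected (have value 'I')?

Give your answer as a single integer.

Step 0 (initial): 3 infected
Step 1: +10 new -> 13 infected
Step 2: +14 new -> 27 infected
Step 3: +14 new -> 41 infected

Answer: 41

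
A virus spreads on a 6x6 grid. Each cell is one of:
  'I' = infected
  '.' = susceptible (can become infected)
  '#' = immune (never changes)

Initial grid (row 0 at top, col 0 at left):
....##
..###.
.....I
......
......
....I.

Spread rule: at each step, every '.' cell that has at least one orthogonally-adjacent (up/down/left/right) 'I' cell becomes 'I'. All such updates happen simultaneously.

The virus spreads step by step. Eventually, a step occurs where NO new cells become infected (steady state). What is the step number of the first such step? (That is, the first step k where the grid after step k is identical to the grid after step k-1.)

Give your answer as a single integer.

Answer: 9

Derivation:
Step 0 (initial): 2 infected
Step 1: +6 new -> 8 infected
Step 2: +5 new -> 13 infected
Step 3: +4 new -> 17 infected
Step 4: +4 new -> 21 infected
Step 5: +4 new -> 25 infected
Step 6: +3 new -> 28 infected
Step 7: +2 new -> 30 infected
Step 8: +1 new -> 31 infected
Step 9: +0 new -> 31 infected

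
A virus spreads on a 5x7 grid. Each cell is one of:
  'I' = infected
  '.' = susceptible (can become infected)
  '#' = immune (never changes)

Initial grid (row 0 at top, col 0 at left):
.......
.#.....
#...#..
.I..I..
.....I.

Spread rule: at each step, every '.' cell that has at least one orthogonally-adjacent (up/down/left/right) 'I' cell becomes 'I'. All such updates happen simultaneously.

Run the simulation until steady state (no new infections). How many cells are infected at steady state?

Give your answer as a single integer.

Step 0 (initial): 3 infected
Step 1: +8 new -> 11 infected
Step 2: +7 new -> 18 infected
Step 3: +4 new -> 22 infected
Step 4: +5 new -> 27 infected
Step 5: +3 new -> 30 infected
Step 6: +1 new -> 31 infected
Step 7: +1 new -> 32 infected
Step 8: +0 new -> 32 infected

Answer: 32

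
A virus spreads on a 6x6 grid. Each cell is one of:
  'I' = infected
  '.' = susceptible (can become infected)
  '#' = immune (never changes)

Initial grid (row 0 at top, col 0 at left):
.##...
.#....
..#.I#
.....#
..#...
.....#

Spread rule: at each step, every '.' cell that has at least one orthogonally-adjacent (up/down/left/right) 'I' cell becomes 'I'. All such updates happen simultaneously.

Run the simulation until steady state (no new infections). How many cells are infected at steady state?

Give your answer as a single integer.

Answer: 28

Derivation:
Step 0 (initial): 1 infected
Step 1: +3 new -> 4 infected
Step 2: +5 new -> 9 infected
Step 3: +7 new -> 16 infected
Step 4: +2 new -> 18 infected
Step 5: +4 new -> 22 infected
Step 6: +3 new -> 25 infected
Step 7: +2 new -> 27 infected
Step 8: +1 new -> 28 infected
Step 9: +0 new -> 28 infected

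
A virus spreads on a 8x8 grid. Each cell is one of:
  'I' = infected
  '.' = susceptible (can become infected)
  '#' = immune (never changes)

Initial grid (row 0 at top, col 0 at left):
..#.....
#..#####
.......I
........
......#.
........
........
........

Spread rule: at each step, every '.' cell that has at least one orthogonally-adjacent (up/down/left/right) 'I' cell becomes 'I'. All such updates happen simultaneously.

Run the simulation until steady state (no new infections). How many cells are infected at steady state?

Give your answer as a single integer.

Step 0 (initial): 1 infected
Step 1: +2 new -> 3 infected
Step 2: +3 new -> 6 infected
Step 3: +3 new -> 9 infected
Step 4: +5 new -> 14 infected
Step 5: +6 new -> 20 infected
Step 6: +7 new -> 27 infected
Step 7: +7 new -> 34 infected
Step 8: +6 new -> 40 infected
Step 9: +5 new -> 45 infected
Step 10: +3 new -> 48 infected
Step 11: +2 new -> 50 infected
Step 12: +1 new -> 51 infected
Step 13: +0 new -> 51 infected

Answer: 51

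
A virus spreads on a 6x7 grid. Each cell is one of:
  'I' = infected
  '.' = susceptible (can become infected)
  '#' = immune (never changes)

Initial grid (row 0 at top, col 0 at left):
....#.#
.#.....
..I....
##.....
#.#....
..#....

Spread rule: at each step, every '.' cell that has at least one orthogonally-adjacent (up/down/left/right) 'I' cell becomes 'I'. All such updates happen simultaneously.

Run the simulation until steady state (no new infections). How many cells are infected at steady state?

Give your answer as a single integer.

Step 0 (initial): 1 infected
Step 1: +4 new -> 5 infected
Step 2: +5 new -> 10 infected
Step 3: +7 new -> 17 infected
Step 4: +6 new -> 23 infected
Step 5: +5 new -> 28 infected
Step 6: +2 new -> 30 infected
Step 7: +1 new -> 31 infected
Step 8: +0 new -> 31 infected

Answer: 31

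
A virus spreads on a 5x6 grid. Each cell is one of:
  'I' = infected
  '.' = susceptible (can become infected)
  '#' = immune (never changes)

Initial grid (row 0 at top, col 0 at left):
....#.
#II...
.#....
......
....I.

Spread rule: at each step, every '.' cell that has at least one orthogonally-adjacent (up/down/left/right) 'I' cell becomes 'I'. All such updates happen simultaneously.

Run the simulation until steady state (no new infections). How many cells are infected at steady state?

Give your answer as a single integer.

Step 0 (initial): 3 infected
Step 1: +7 new -> 10 infected
Step 2: +9 new -> 19 infected
Step 3: +4 new -> 23 infected
Step 4: +3 new -> 26 infected
Step 5: +1 new -> 27 infected
Step 6: +0 new -> 27 infected

Answer: 27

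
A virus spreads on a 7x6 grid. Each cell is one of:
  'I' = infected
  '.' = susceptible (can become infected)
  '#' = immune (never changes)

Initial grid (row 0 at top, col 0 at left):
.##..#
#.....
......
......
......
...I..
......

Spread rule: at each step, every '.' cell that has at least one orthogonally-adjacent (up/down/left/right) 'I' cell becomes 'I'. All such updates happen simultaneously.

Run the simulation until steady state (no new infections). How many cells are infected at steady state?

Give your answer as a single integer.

Answer: 37

Derivation:
Step 0 (initial): 1 infected
Step 1: +4 new -> 5 infected
Step 2: +7 new -> 12 infected
Step 3: +8 new -> 20 infected
Step 4: +7 new -> 27 infected
Step 5: +6 new -> 33 infected
Step 6: +4 new -> 37 infected
Step 7: +0 new -> 37 infected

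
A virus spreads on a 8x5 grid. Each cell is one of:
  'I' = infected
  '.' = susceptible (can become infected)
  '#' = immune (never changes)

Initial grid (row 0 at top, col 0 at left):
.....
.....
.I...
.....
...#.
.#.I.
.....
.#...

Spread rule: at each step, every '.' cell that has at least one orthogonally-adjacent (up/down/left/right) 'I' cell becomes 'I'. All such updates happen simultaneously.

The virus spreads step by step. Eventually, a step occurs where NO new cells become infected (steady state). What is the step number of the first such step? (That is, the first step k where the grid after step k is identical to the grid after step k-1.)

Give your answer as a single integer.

Step 0 (initial): 2 infected
Step 1: +7 new -> 9 infected
Step 2: +12 new -> 21 infected
Step 3: +10 new -> 31 infected
Step 4: +4 new -> 35 infected
Step 5: +2 new -> 37 infected
Step 6: +0 new -> 37 infected

Answer: 6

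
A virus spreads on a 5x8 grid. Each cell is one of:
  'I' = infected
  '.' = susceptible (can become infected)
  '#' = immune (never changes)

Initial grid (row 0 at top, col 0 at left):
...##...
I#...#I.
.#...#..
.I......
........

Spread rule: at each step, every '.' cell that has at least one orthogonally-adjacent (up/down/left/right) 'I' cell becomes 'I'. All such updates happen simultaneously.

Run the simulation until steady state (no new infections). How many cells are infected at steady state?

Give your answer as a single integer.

Answer: 34

Derivation:
Step 0 (initial): 3 infected
Step 1: +8 new -> 11 infected
Step 2: +9 new -> 20 infected
Step 3: +8 new -> 28 infected
Step 4: +5 new -> 33 infected
Step 5: +1 new -> 34 infected
Step 6: +0 new -> 34 infected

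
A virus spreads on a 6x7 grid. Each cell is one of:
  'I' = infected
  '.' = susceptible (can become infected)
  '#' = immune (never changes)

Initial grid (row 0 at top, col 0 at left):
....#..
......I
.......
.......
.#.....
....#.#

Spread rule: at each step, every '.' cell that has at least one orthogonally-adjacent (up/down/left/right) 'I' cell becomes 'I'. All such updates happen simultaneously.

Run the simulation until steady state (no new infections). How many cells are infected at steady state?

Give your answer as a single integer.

Step 0 (initial): 1 infected
Step 1: +3 new -> 4 infected
Step 2: +4 new -> 8 infected
Step 3: +4 new -> 12 infected
Step 4: +5 new -> 17 infected
Step 5: +6 new -> 23 infected
Step 6: +5 new -> 28 infected
Step 7: +5 new -> 33 infected
Step 8: +2 new -> 35 infected
Step 9: +2 new -> 37 infected
Step 10: +1 new -> 38 infected
Step 11: +0 new -> 38 infected

Answer: 38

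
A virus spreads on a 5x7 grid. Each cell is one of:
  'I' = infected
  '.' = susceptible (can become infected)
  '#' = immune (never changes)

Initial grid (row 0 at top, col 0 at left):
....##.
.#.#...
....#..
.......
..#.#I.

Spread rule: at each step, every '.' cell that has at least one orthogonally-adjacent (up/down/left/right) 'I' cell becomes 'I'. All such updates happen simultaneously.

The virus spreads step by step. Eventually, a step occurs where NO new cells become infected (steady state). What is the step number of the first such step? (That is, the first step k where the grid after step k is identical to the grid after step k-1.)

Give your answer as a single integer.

Answer: 10

Derivation:
Step 0 (initial): 1 infected
Step 1: +2 new -> 3 infected
Step 2: +3 new -> 6 infected
Step 3: +3 new -> 9 infected
Step 4: +5 new -> 14 infected
Step 5: +3 new -> 17 infected
Step 6: +4 new -> 21 infected
Step 7: +3 new -> 24 infected
Step 8: +3 new -> 27 infected
Step 9: +1 new -> 28 infected
Step 10: +0 new -> 28 infected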